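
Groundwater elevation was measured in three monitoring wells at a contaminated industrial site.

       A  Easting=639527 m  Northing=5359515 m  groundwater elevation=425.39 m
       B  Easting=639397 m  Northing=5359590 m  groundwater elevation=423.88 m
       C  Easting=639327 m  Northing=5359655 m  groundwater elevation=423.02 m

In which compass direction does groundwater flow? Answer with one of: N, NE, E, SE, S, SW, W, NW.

With h = a·x + b·y + c and A as origin, the differences give:
  (-130)·a + 75·b = -1.51
  (-200)·a + 140·b = -2.37
Eliminate b (×140 and ×75, subtract): -3200·a = -33.650 → a = ∂h/∂x = +0.01052
Back-substitute: b = ∂h/∂y = -0.001906.
Flow = −∇h = (-0.01052 east, +0.001906 north), which points west.

W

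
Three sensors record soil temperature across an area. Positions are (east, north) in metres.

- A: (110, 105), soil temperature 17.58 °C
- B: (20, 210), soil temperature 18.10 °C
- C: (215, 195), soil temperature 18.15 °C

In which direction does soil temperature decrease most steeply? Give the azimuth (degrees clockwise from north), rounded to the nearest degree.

187°

Differences from A: to B (Δx, Δy, Δh) = (-90, 105, +0.52); to C = (105, 90, +0.57).
Solve a·Δx + b·Δy = ΔT: det = (-90)·90 − 105·105 = -19125.
∂T/∂x = [(+0.52)·90 − (+0.57)·105] / -19125 = +0.0006824
∂T/∂y = [(-90)·(+0.57) − 105·(+0.52)] / -19125 = +0.005537
Steepest decrease is along −∇f: components (-0.0006824 E, -0.005537 N).
Azimuth = atan2(-0.0006824, -0.005537) = 187.0° ≈ 187°.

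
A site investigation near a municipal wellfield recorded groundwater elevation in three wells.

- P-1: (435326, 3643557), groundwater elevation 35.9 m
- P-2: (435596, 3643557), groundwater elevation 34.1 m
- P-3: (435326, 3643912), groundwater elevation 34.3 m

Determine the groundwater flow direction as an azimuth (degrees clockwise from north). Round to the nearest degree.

∂h/∂x = (34.1 − 35.9) / (435596 − 435326) = -0.006667
∂h/∂y = (34.3 − 35.9) / (3643912 − 3643557) = -0.004507
Flow direction (−∇h) has components (+0.006667 E, +0.004507 N).
Azimuth = atan2(E, N) = atan2(+0.006667, +0.004507) = 55.9° ≈ 056°.

056°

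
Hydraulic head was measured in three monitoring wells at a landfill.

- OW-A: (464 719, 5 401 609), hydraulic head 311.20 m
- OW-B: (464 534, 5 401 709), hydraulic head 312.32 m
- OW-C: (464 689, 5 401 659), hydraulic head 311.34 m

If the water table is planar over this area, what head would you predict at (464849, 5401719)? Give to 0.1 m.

310.2 m

With h = a·x + b·y + c and OW-A as origin, the differences give:
  (-185)·a + 100·b = +1.12
  (-30)·a + 50·b = +0.14
Eliminate b (×50 and ×100, subtract): -6250·a = 42.000 → a = ∂h/∂x = -0.006720
Back-substitute: b = ∂h/∂y = -0.001232.
h(464849, 5401719) = 311.20 + (-0.006720)·(130) + (-0.001232)·(110) = 311.20 -0.874 -0.136 = 310.191 m.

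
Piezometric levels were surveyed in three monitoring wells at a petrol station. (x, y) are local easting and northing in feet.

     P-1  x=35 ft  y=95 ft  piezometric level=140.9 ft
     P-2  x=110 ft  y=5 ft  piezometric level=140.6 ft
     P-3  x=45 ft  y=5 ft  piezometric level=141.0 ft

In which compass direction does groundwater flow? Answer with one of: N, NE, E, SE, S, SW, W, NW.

With h = a·x + b·y + c and P-1 as origin, the differences give:
  75·a + (-90)·b = -0.3
  10·a + (-90)·b = +0.1
Eliminate b (×(-90) and ×(-90), subtract): -5850·a = 36.00 → a = ∂h/∂x = -0.006154
Back-substitute: b = ∂h/∂y = -0.001795.
Flow = −∇h = (+0.006154 east, +0.001795 north), which points east.

E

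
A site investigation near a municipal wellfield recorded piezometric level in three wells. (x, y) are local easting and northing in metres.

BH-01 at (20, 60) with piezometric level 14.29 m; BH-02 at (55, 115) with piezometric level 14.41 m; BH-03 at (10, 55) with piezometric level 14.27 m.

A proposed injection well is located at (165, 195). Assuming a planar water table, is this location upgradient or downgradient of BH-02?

upgradient

With h = a·x + b·y + c and BH-01 as origin, the differences give:
  35·a + 55·b = +0.12
  (-10)·a + (-5)·b = -0.02
Eliminate b (×(-5) and ×55, subtract): 375·a = 0.500 → a = ∂h/∂x = +0.001333
Back-substitute: b = ∂h/∂y = +0.001333.
Head at (165, 195) = 14.29 + (+0.001333)·(145) + (+0.001333)·(135) = 14.66 m.
That is higher than the 14.41 m at BH-02, so the point is upgradient.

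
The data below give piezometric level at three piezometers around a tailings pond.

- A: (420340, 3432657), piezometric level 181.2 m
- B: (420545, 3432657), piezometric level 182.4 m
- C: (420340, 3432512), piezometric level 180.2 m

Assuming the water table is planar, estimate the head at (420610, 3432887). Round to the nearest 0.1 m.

184.4 m

∂h/∂x = (182.4 − 181.2) / (420545 − 420340) = +0.005854
∂h/∂y = (180.2 − 181.2) / (3432512 − 3432657) = +0.006897
h(420610, 3432887) = 181.2 + (+0.005854)·(270) + (+0.006897)·(230) = 181.2 +1.580 +1.586 = 184.367 m.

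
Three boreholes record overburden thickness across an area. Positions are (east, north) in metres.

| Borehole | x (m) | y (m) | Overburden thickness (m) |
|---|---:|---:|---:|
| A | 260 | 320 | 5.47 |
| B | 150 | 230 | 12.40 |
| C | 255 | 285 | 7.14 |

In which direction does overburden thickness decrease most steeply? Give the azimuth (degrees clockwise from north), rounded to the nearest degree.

With d = a·x + b·y + c and A as origin, the differences give:
  (-110)·a + (-90)·b = +6.93
  (-5)·a + (-35)·b = +1.67
Eliminate b (×(-35) and ×(-90), subtract): 3400·a = -92.250 → a = ∂d/∂x = -0.02713
Back-substitute: b = ∂d/∂y = -0.04384.
Steepest decrease is along −∇f: components (+0.02713 E, +0.04384 N).
Azimuth = atan2(+0.02713, +0.04384) = 31.8° ≈ 032°.

032°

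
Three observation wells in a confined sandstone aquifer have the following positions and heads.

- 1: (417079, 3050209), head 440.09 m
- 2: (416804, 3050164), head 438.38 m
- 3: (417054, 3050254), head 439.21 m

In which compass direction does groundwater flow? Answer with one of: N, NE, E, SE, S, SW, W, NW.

Taking 1 as reference: 2−1 = (-275, -45, -1.71); 3−1 = (-25, 45, -0.88).
Solve a·Δx + b·Δy = Δh: det = (-275)·45 − (-25)·(-45) = -13500.
∂h/∂x = [(-1.71)·45 − (-0.88)·(-45)] / -13500 = +0.008633
∂h/∂y = [(-275)·(-0.88) − (-25)·(-1.71)] / -13500 = -0.01476
Flow = −∇h = (-0.008633 east, +0.01476 north), which points northwest.

NW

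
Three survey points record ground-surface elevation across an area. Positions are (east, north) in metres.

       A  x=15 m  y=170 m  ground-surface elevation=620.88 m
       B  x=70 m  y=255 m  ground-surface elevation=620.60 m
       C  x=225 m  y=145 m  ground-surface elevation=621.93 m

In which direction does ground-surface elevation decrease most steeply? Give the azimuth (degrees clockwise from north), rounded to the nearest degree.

Three-point gradient (reference A): Δ to B = (55, 85, -0.28), Δ to C = (210, -25, +1.05).
∂z/∂x = +0.004278, ∂z/∂y = -0.006062 (det = -19225).
Steepest decrease is along −∇f: components (-0.004278 E, +0.006062 N).
Azimuth = atan2(-0.004278, +0.006062) = 324.8° ≈ 325°.

325°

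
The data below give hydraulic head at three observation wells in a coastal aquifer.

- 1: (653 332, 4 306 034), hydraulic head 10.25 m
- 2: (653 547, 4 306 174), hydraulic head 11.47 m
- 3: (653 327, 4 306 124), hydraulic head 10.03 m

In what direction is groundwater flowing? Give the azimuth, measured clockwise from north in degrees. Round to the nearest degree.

286°

Differences from 1: to 2 (Δx, Δy, Δh) = (215, 140, +1.22); to 3 = (-5, 90, -0.22).
Solve a·Δx + b·Δy = Δh: det = 215·90 − (-5)·140 = 20050.
∂h/∂x = [(+1.22)·90 − (-0.22)·140] / 20050 = +0.007012
∂h/∂y = [215·(-0.22) − (-5)·(+1.22)] / 20050 = -0.002055
Flow direction (−∇h) has components (-0.007012 E, +0.002055 N).
Azimuth = atan2(E, N) = atan2(-0.007012, +0.002055) = 286.3° ≈ 286°.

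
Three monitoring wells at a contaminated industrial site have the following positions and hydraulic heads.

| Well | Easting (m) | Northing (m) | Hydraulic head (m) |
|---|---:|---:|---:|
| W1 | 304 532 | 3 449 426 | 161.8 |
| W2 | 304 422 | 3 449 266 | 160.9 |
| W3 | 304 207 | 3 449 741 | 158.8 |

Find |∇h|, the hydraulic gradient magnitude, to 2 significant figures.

0.0088

Taking W1 as reference: W2−W1 = (-110, -160, -0.9); W3−W1 = (-325, 315, -3.0).
Determinant of the coordinate differences = (-110)·315 − (-325)·(-160) = -86650.
∂h/∂x = [(-0.9)·315 − (-3.0)·(-160)] / -86650 = +0.008811
∂h/∂y = [(-110)·(-3.0) − (-325)·(-0.9)] / -86650 = -0.0004328
|∇h| = √(0.008811² + -0.0004328²) = 0.008822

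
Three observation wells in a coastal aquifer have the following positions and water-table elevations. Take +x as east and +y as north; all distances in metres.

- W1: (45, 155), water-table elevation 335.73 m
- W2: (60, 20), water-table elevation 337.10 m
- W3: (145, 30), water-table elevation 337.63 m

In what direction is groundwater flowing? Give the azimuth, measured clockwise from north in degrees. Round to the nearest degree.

With h = a·x + b·y + c and W1 as origin, the differences give:
  15·a + (-135)·b = +1.37
  100·a + (-125)·b = +1.90
Eliminate b (×(-125) and ×(-135), subtract): 11625·a = 85.250 → a = ∂h/∂x = +0.007333
Back-substitute: b = ∂h/∂y = -0.009333.
Flow direction (−∇h) has components (-0.007333 E, +0.009333 N).
Azimuth = atan2(E, N) = atan2(-0.007333, +0.009333) = 321.8° ≈ 322°.

322°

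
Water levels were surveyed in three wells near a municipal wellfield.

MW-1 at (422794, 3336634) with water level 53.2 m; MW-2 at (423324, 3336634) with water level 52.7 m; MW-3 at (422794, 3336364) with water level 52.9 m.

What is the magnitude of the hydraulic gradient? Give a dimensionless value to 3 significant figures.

0.00146

∂h/∂x = (52.7 − 53.2) / (423324 − 422794) = -0.0009434
∂h/∂y = (52.9 − 53.2) / (3336364 − 3336634) = +0.001111
|∇h| = √(-0.0009434² + 0.001111²) = 0.001458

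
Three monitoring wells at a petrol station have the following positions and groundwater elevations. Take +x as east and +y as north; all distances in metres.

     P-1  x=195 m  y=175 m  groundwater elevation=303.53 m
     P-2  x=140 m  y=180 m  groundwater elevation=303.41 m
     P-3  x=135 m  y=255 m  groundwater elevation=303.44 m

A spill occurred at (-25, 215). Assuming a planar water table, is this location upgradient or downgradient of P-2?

downgradient

Differences from P-1: to P-2 (Δx, Δy, Δh) = (-55, 5, -0.12); to P-3 = (-60, 80, -0.09).
Determinant of the coordinate differences = (-55)·80 − (-60)·5 = -4100.
∂h/∂x = [(-0.12)·80 − (-0.09)·5] / -4100 = +0.002232
∂h/∂y = [(-55)·(-0.09) − (-60)·(-0.12)] / -4100 = +0.0005488
Head at (-25, 215) = 303.53 + (+0.002232)·(-220) + (+0.0005488)·(40) = 303.06 m.
That is lower than the 303.41 m at P-2, so the point is downgradient.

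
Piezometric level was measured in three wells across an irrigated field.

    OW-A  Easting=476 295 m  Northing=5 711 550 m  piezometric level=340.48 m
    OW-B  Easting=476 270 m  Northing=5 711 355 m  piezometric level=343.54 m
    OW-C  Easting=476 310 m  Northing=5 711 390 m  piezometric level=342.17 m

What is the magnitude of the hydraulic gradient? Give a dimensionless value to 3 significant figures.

0.0264

Three-point gradient (reference OW-A): Δ to OW-B = (-25, -195, +3.06), Δ to OW-C = (15, -160, +1.69).
∂h/∂x = -0.02311, ∂h/∂y = -0.01273 (det = 6925).
|∇h| = √(-0.02311² + -0.01273²) = 0.02638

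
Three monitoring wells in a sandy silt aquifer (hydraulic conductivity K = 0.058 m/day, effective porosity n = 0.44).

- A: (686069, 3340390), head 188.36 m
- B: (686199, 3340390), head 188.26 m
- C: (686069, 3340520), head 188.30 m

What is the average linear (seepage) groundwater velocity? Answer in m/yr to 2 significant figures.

0.043 m/yr

∂h/∂x = (188.26 − 188.36) / (686199 − 686069) = -0.0007692
∂h/∂y = (188.30 − 188.36) / (3340520 − 3340390) = -0.0004615
|∇h| = √(-0.0007692² + -0.0004615²) = 0.000897
Seepage velocity v = K·i/n = 0.058 × 0.000897 / 0.44 = 0.0001182 m/day = 0.04317 m/yr.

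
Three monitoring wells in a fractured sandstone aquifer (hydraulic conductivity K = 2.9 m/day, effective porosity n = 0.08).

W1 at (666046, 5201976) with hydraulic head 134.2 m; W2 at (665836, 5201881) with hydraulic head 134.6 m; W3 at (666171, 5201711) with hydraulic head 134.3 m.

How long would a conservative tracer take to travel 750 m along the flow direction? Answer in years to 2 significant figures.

Differences from W1: to W2 (Δx, Δy, Δh) = (-210, -95, +0.4); to W3 = (125, -265, +0.1).
Solve a·Δx + b·Δy = Δh: det = (-210)·(-265) − 125·(-95) = 67525.
∂h/∂x = [(+0.4)·(-265) − (+0.1)·(-95)] / 67525 = -0.001429
∂h/∂y = [(-210)·(+0.1) − 125·(+0.4)] / 67525 = -0.001051
|∇h| = √(-0.001429² + -0.001051²) = 0.001774
Seepage velocity v = K·i/n = 2.9 × 0.001774 / 0.08 = 0.06431 m/day.
t = 750 / 0.06431 = 1.166e+04 days = 31.9 years.

32 years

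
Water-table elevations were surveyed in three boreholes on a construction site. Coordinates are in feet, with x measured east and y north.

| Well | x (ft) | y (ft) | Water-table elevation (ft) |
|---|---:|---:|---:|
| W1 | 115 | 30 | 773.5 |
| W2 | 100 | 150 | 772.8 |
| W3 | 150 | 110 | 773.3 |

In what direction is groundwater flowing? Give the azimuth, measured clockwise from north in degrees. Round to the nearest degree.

311°

Differences from W1: to W2 (Δx, Δy, Δh) = (-15, 120, -0.7); to W3 = (35, 80, -0.2).
Solve a·Δx + b·Δy = Δh: det = (-15)·80 − 35·120 = -5400.
∂h/∂x = [(-0.7)·80 − (-0.2)·120] / -5400 = +0.005926
∂h/∂y = [(-15)·(-0.2) − 35·(-0.7)] / -5400 = -0.005093
Flow direction (−∇h) has components (-0.005926 E, +0.005093 N).
Azimuth = atan2(E, N) = atan2(-0.005926, +0.005093) = 310.7° ≈ 311°.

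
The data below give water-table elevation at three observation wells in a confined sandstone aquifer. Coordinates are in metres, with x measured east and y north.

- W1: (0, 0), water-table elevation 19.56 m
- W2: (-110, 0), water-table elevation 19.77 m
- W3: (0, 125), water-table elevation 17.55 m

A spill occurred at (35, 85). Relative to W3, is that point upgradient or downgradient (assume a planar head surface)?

∂h/∂x = (19.77 − 19.56) / (-110 − 0) = -0.001909
∂h/∂y = (17.55 − 19.56) / (125 − 0) = -0.01608
Head at (35, 85) = 19.56 + (-0.001909)·(35) + (-0.01608)·(85) = 18.13 m.
That is higher than the 17.55 m at W3, so the point is upgradient.

upgradient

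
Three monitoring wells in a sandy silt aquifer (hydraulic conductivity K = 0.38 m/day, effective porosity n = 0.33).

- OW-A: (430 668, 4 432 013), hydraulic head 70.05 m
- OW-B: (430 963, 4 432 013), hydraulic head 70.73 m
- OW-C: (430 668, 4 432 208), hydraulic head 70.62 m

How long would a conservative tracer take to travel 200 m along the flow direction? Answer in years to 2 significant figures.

130 years

∂h/∂x = (70.73 − 70.05) / (430963 − 430668) = +0.002305
∂h/∂y = (70.62 − 70.05) / (4432208 − 4432013) = +0.002923
|∇h| = √(0.002305² + 0.002923²) = 0.003722
Seepage velocity v = K·i/n = 0.38 × 0.003722 / 0.33 = 0.004286 m/day.
t = 200 / 0.004286 = 4.666e+04 days = 128 years.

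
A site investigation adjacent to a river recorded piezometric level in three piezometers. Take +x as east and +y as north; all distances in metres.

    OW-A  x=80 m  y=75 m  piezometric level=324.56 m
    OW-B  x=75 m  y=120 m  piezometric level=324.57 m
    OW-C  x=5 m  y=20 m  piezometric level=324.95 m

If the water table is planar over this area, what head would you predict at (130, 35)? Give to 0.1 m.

324.3 m

With h = a·x + b·y + c and OW-A as origin, the differences give:
  (-5)·a + 45·b = +0.01
  (-75)·a + (-55)·b = +0.39
Eliminate b (×(-55) and ×45, subtract): 3650·a = -18.100 → a = ∂h/∂x = -0.004959
Back-substitute: b = ∂h/∂y = -0.0003288.
h(130, 35) = 324.56 + (-0.004959)·(50) + (-0.0003288)·(-40) = 324.56 -0.248 +0.013 = 324.325 m.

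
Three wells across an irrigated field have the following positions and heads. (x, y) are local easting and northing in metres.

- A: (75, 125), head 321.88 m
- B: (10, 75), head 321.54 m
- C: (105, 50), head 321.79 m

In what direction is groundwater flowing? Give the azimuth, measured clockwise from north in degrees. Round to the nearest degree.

233°

Differences from A: to B (Δx, Δy, Δh) = (-65, -50, -0.34); to C = (30, -75, -0.09).
Solve a·Δx + b·Δy = Δh: det = (-65)·(-75) − 30·(-50) = 6375.
∂h/∂x = [(-0.34)·(-75) − (-0.09)·(-50)] / 6375 = +0.003294
∂h/∂y = [(-65)·(-0.09) − 30·(-0.34)] / 6375 = +0.002518
Flow direction (−∇h) has components (-0.003294 E, -0.002518 N).
Azimuth = atan2(E, N) = atan2(-0.003294, -0.002518) = 232.6° ≈ 233°.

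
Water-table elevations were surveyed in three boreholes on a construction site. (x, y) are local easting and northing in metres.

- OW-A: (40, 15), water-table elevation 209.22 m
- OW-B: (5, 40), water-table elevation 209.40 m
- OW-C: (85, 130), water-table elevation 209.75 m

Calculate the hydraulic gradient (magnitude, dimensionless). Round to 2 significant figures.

0.0054

With h = a·x + b·y + c and OW-A as origin, the differences give:
  (-35)·a + 25·b = +0.18
  45·a + 115·b = +0.53
Eliminate b (×115 and ×25, subtract): -5150·a = 7.450 → a = ∂h/∂x = -0.001447
Back-substitute: b = ∂h/∂y = +0.005175.
|∇h| = √(-0.001447² + 0.005175²) = 0.005373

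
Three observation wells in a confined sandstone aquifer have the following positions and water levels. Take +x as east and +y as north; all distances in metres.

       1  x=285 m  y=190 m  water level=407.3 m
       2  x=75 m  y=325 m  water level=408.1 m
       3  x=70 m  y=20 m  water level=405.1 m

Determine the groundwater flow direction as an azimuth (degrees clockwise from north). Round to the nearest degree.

194°

Taking 1 as reference: 2−1 = (-210, 135, +0.8); 3−1 = (-215, -170, -2.2).
Determinant of the coordinate differences = (-210)·(-170) − (-215)·135 = 64725.
∂h/∂x = [(+0.8)·(-170) − (-2.2)·135] / 64725 = +0.002487
∂h/∂y = [(-210)·(-2.2) − (-215)·(+0.8)] / 64725 = +0.009795
Flow direction (−∇h) has components (-0.002487 E, -0.009795 N).
Azimuth = atan2(E, N) = atan2(-0.002487, -0.009795) = 194.2° ≈ 194°.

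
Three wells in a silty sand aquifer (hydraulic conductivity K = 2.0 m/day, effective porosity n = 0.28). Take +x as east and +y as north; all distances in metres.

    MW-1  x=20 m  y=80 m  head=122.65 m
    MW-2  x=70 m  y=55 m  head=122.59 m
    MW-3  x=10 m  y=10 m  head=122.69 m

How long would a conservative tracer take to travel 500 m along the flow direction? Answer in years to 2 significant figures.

Taking MW-1 as reference: MW-2−MW-1 = (50, -25, -0.06); MW-3−MW-1 = (-10, -70, +0.04).
Solve a·Δx + b·Δy = Δh: det = 50·(-70) − (-10)·(-25) = -3750.
∂h/∂x = [(-0.06)·(-70) − (+0.04)·(-25)] / -3750 = -0.001387
∂h/∂y = [50·(+0.04) − (-10)·(-0.06)] / -3750 = -0.0003733
|∇h| = √(-0.001387² + -0.0003733²) = 0.001436
Seepage velocity v = K·i/n = 2.0 × 0.001436 / 0.28 = 0.01026 m/day.
t = 500 / 0.01026 = 4.873e+04 days = 133 years.

130 years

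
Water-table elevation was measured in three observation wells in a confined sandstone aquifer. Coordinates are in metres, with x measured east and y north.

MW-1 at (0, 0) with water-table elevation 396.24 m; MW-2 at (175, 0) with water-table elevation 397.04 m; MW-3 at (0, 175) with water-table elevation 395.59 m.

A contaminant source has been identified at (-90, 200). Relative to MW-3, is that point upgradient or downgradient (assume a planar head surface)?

downgradient

∂h/∂x = (397.04 − 396.24) / (175 − 0) = +0.004571
∂h/∂y = (395.59 − 396.24) / (175 − 0) = -0.003714
Head at (-90, 200) = 396.24 + (+0.004571)·(-90) + (-0.003714)·(200) = 395.09 m.
That is lower than the 395.59 m at MW-3, so the point is downgradient.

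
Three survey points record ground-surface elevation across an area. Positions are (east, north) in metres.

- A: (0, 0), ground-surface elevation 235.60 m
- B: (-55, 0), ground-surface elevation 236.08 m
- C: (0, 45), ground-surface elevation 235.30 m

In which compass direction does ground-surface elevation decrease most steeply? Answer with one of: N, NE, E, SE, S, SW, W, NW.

NE

∂z/∂x = (236.08 − 235.60) / (-55 − 0) = -0.008727
∂z/∂y = (235.30 − 235.60) / (45 − 0) = -0.006667
Steepest decrease is along −∇f = (+0.008727 E, +0.006667 N) → northeast.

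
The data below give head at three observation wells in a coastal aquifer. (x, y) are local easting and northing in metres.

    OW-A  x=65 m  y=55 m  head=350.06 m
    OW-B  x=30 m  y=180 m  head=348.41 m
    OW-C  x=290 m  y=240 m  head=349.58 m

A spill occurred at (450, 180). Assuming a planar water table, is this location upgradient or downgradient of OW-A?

With h = a·x + b·y + c and OW-A as origin, the differences give:
  (-35)·a + 125·b = -1.65
  225·a + 185·b = -0.48
Eliminate b (×185 and ×125, subtract): -34600·a = -245.250 → a = ∂h/∂x = +0.007088
Back-substitute: b = ∂h/∂y = -0.01122.
Head at (450, 180) = 350.06 + (+0.007088)·(385) + (-0.01122)·(125) = 351.39 m.
That is higher than the 350.06 m at OW-A, so the point is upgradient.

upgradient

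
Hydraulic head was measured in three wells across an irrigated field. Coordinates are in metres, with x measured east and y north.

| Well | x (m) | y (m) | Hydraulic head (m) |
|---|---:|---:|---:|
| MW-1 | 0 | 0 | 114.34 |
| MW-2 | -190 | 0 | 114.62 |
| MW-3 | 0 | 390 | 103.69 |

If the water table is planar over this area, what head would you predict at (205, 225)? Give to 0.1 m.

107.9 m

∂h/∂x = (114.62 − 114.34) / (-190 − 0) = -0.001474
∂h/∂y = (103.69 − 114.34) / (390 − 0) = -0.02731
h(205, 225) = 114.34 + (-0.001474)·(205) + (-0.02731)·(225) = 114.34 -0.302 -6.144 = 107.894 m.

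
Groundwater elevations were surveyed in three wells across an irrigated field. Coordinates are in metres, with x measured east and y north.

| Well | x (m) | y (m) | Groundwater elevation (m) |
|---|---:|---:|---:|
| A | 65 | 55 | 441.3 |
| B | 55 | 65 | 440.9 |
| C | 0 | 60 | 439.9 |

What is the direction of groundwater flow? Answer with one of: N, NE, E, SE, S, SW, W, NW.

With h = a·x + b·y + c and A as origin, the differences give:
  (-10)·a + 10·b = -0.4
  (-65)·a + 5·b = -1.4
Eliminate b (×5 and ×10, subtract): 600·a = 12.00 → a = ∂h/∂x = +0.02000
Back-substitute: b = ∂h/∂y = -0.02000.
Flow = −∇h = (-0.02000 east, +0.02000 north), which points northwest.

NW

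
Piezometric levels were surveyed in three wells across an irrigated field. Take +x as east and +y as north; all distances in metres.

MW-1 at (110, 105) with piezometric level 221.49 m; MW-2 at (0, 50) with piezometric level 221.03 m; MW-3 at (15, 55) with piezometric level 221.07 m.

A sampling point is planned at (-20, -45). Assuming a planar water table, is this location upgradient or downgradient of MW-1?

downgradient

With h = a·x + b·y + c and MW-1 as origin, the differences give:
  (-110)·a + (-55)·b = -0.46
  (-95)·a + (-50)·b = -0.42
Eliminate b (×(-50) and ×(-55), subtract): 275·a = -0.100 → a = ∂h/∂x = -0.0003636
Back-substitute: b = ∂h/∂y = +0.009091.
Head at (-20, -45) = 221.49 + (-0.0003636)·(-130) + (+0.009091)·(-150) = 220.17 m.
That is lower than the 221.49 m at MW-1, so the point is downgradient.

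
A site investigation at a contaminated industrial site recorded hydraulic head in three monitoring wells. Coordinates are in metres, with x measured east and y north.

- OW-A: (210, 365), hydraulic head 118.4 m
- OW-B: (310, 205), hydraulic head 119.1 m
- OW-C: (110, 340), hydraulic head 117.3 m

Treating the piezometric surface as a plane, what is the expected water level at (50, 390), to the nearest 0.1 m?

116.8 m

With h = a·x + b·y + c and OW-A as origin, the differences give:
  100·a + (-160)·b = +0.7
  (-100)·a + (-25)·b = -1.1
Eliminate b (×(-25) and ×(-160), subtract): -18500·a = -193.50 → a = ∂h/∂x = +0.01046
Back-substitute: b = ∂h/∂y = +0.002162.
h(50, 390) = 118.4 + (+0.01046)·(-160) + (+0.002162)·(25) = 118.4 -1.674 +0.054 = 116.781 m.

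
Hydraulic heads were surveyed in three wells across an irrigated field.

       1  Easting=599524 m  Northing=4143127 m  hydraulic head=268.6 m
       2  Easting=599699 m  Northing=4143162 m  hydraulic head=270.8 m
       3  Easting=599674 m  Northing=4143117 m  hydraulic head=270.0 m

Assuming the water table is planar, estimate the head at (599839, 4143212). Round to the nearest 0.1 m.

272.8 m

Taking 1 as reference: 2−1 = (175, 35, +2.2); 3−1 = (150, -10, +1.4).
Solve a·Δx + b·Δy = Δh: det = 175·(-10) − 150·35 = -7000.
∂h/∂x = [(+2.2)·(-10) − (+1.4)·35] / -7000 = +0.01014
∂h/∂y = [175·(+1.4) − 150·(+2.2)] / -7000 = +0.01214
h(599839, 4143212) = 268.6 + (+0.01014)·(315) + (+0.01214)·(85) = 268.6 +3.195 +1.032 = 272.827 m.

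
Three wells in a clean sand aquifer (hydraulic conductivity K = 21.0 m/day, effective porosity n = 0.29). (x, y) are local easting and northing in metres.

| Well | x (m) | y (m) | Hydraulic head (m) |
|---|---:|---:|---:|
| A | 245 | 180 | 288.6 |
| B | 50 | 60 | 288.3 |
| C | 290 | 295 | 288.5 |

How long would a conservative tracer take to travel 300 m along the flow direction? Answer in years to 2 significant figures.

With h = a·x + b·y + c and A as origin, the differences give:
  (-195)·a + (-120)·b = -0.3
  45·a + 115·b = -0.1
Eliminate b (×115 and ×(-120), subtract): -17025·a = -46.50 → a = ∂h/∂x = +0.002731
Back-substitute: b = ∂h/∂y = -0.001938.
|∇h| = √(0.002731² + -0.001938²) = 0.003349
Seepage velocity v = K·i/n = 21.0 × 0.003349 / 0.29 = 0.2425 m/day.
t = 300 / 0.2425 = 1237 days = 3.39 years.

3.4 years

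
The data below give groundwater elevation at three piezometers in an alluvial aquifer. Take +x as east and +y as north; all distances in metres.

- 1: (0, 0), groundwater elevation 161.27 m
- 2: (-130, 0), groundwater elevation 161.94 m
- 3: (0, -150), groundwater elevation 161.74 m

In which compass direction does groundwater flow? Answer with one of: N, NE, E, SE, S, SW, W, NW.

NE

∂h/∂x = (161.94 − 161.27) / (-130 − 0) = -0.005154
∂h/∂y = (161.74 − 161.27) / (-150 − 0) = -0.003133
Flow = −∇h = (+0.005154 east, +0.003133 north), which points northeast.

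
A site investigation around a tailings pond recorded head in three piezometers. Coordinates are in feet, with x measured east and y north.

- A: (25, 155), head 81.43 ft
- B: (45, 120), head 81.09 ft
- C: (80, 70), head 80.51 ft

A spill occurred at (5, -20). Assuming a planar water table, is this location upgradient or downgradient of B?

upgradient

Three-point gradient (reference A): Δ to B = (20, -35, -0.34), Δ to C = (55, -85, -0.92).
∂h/∂x = -0.01467, ∂h/∂y = +0.001333 (det = 225).
Head at (5, -20) = 81.43 + (-0.01467)·(-20) + (+0.001333)·(-175) = 81.49 ft.
That is higher than the 81.09 ft at B, so the point is upgradient.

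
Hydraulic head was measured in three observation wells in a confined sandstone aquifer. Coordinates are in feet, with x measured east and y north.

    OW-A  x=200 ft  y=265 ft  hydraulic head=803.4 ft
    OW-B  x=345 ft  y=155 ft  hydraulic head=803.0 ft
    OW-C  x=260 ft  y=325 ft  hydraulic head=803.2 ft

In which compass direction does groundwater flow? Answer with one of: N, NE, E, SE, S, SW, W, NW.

With h = a·x + b·y + c and OW-A as origin, the differences give:
  145·a + (-110)·b = -0.4
  60·a + 60·b = -0.2
Eliminate b (×60 and ×(-110), subtract): 15300·a = -46.00 → a = ∂h/∂x = -0.003007
Back-substitute: b = ∂h/∂y = -0.0003268.
Flow = −∇h = (+0.003007 east, +0.0003268 north), which points east.

E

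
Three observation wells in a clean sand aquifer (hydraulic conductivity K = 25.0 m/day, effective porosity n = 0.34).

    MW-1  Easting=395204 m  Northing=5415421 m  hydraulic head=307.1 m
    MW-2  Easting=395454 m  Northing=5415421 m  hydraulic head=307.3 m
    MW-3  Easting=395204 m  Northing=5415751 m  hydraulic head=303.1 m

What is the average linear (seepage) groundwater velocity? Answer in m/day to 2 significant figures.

0.89 m/day

∂h/∂x = (307.3 − 307.1) / (395454 − 395204) = +0.0008000
∂h/∂y = (303.1 − 307.1) / (5415751 − 5415421) = -0.01212
|∇h| = √(0.0008000² + -0.01212²) = 0.01215
Seepage velocity v = K·i/n = 25.0 × 0.01215 / 0.34 = 0.8934 m/day.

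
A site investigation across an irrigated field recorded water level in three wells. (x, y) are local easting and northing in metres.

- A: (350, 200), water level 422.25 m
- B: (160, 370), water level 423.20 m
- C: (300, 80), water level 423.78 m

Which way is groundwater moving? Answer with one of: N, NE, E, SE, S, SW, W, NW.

NE

With h = a·x + b·y + c and A as origin, the differences give:
  (-190)·a + 170·b = +0.95
  (-50)·a + (-120)·b = +1.53
Eliminate b (×(-120) and ×170, subtract): 31300·a = -374.100 → a = ∂h/∂x = -0.01195
Back-substitute: b = ∂h/∂y = -0.007770.
Flow = −∇h = (+0.01195 east, +0.007770 north), which points northeast.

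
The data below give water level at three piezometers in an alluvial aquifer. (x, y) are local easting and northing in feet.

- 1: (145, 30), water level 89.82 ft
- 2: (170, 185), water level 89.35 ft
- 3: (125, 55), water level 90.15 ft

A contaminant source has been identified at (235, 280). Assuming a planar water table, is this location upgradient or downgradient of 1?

Taking 1 as reference: 2−1 = (25, 155, -0.47); 3−1 = (-20, 25, +0.33).
Determinant of the coordinate differences = 25·25 − (-20)·155 = 3725.
∂h/∂x = [(-0.47)·25 − (+0.33)·155] / 3725 = -0.01689
∂h/∂y = [25·(+0.33) − (-20)·(-0.47)] / 3725 = -0.0003087
Head at (235, 280) = 89.82 + (-0.01689)·(90) + (-0.0003087)·(250) = 88.22 ft.
That is lower than the 89.82 ft at 1, so the point is downgradient.

downgradient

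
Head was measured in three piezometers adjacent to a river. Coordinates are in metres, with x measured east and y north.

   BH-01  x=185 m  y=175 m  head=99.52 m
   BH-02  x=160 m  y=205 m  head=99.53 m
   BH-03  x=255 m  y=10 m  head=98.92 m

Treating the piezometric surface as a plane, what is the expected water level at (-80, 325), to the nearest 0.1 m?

98.4 m

Differences from BH-01: to BH-02 (Δx, Δy, Δh) = (-25, 30, +0.01); to BH-03 = (70, -165, -0.60).
Solve a·Δx + b·Δy = Δh: det = (-25)·(-165) − 70·30 = 2025.
∂h/∂x = [(+0.01)·(-165) − (-0.60)·30] / 2025 = +0.008074
∂h/∂y = [(-25)·(-0.60) − 70·(+0.01)] / 2025 = +0.007062
h(-80, 325) = 99.52 + (+0.008074)·(-265) + (+0.007062)·(150) = 99.52 -2.140 +1.059 = 98.440 m.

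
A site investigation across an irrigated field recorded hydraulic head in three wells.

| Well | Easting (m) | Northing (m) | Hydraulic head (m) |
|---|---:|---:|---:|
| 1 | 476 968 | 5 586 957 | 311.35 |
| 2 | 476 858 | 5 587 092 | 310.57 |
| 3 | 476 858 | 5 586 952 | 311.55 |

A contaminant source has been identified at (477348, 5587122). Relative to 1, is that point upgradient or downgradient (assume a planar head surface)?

downgradient

Taking 1 as reference: 2−1 = (-110, 135, -0.78); 3−1 = (-110, -5, +0.20).
Determinant of the coordinate differences = (-110)·(-5) − (-110)·135 = 15400.
∂h/∂x = [(-0.78)·(-5) − (+0.20)·135] / 15400 = -0.001500
∂h/∂y = [(-110)·(+0.20) − (-110)·(-0.78)] / 15400 = -0.007000
Head at (477348, 5587122) = 311.35 + (-0.001500)·(380) + (-0.007000)·(165) = 309.62 m.
That is lower than the 311.35 m at 1, so the point is downgradient.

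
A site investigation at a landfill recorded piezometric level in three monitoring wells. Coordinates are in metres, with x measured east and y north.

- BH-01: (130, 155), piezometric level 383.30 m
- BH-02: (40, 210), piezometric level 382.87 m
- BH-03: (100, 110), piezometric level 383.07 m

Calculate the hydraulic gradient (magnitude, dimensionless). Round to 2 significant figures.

0.0058

Taking BH-01 as reference: BH-02−BH-01 = (-90, 55, -0.43); BH-03−BH-01 = (-30, -45, -0.23).
Determinant of the coordinate differences = (-90)·(-45) − (-30)·55 = 5700.
∂h/∂x = [(-0.43)·(-45) − (-0.23)·55] / 5700 = +0.005614
∂h/∂y = [(-90)·(-0.23) − (-30)·(-0.43)] / 5700 = +0.001368
|∇h| = √(0.005614² + 0.001368²) = 0.005778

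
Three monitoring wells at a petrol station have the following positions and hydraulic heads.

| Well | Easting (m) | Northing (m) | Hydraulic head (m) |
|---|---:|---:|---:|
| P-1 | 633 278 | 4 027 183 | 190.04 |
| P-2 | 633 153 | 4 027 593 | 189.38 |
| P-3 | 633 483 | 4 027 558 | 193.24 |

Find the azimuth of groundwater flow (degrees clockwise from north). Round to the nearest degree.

Taking P-1 as reference: P-2−P-1 = (-125, 410, -0.66); P-3−P-1 = (205, 375, +3.20).
Solve a·Δx + b·Δy = Δh: det = (-125)·375 − 205·410 = -130925.
∂h/∂x = [(-0.66)·375 − (+3.20)·410] / -130925 = +0.01191
∂h/∂y = [(-125)·(+3.20) − 205·(-0.66)] / -130925 = +0.002022
Flow direction (−∇h) has components (-0.01191 E, -0.002022 N).
Azimuth = atan2(E, N) = atan2(-0.01191, -0.002022) = 260.4° ≈ 260°.

260°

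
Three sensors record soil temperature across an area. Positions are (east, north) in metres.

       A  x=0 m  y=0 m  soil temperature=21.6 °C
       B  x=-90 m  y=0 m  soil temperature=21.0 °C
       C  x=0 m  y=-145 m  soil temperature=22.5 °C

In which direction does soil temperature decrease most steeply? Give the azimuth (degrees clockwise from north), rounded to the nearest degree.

∂T/∂x = (21.0 − 21.6) / (-90 − 0) = +0.006667
∂T/∂y = (22.5 − 21.6) / (-145 − 0) = -0.006207
Steepest decrease is along −∇f: components (-0.006667 E, +0.006207 N).
Azimuth = atan2(-0.006667, +0.006207) = 313.0° ≈ 313°.

313°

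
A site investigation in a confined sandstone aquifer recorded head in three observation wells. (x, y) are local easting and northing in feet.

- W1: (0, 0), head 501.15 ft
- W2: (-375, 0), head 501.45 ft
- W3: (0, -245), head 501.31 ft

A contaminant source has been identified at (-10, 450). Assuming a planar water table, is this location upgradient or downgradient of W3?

∂h/∂x = (501.45 − 501.15) / (-375 − 0) = -0.0008000
∂h/∂y = (501.31 − 501.15) / (-245 − 0) = -0.0006531
Head at (-10, 450) = 501.15 + (-0.0008000)·(-10) + (-0.0006531)·(450) = 500.86 ft.
That is lower than the 501.31 ft at W3, so the point is downgradient.

downgradient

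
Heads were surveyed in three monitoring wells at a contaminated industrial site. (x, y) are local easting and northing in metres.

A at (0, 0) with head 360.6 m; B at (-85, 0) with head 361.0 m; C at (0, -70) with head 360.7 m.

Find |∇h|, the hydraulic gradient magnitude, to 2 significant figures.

∂h/∂x = (361.0 − 360.6) / (-85 − 0) = -0.004706
∂h/∂y = (360.7 − 360.6) / (-70 − 0) = -0.001429
|∇h| = √(-0.004706² + -0.001429²) = 0.004918

0.0049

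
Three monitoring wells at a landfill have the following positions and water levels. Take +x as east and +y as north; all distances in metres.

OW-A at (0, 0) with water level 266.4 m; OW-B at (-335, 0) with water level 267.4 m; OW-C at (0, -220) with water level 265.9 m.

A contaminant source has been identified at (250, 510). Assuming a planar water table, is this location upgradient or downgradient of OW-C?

upgradient

∂h/∂x = (267.4 − 266.4) / (-335 − 0) = -0.002985
∂h/∂y = (265.9 − 266.4) / (-220 − 0) = +0.002273
Head at (250, 510) = 266.4 + (-0.002985)·(250) + (+0.002273)·(510) = 266.81 m.
That is higher than the 265.9 m at OW-C, so the point is upgradient.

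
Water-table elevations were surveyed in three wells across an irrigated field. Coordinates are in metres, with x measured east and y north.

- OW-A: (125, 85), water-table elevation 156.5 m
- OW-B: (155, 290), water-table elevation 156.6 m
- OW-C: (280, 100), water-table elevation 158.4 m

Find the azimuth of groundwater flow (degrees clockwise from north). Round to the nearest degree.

With h = a·x + b·y + c and OW-A as origin, the differences give:
  30·a + 205·b = +0.1
  155·a + 15·b = +1.9
Eliminate b (×15 and ×205, subtract): -31325·a = -388.00 → a = ∂h/∂x = +0.01239
Back-substitute: b = ∂h/∂y = -0.001325.
Flow direction (−∇h) has components (-0.01239 E, +0.001325 N).
Azimuth = atan2(E, N) = atan2(-0.01239, +0.001325) = 276.1° ≈ 276°.

276°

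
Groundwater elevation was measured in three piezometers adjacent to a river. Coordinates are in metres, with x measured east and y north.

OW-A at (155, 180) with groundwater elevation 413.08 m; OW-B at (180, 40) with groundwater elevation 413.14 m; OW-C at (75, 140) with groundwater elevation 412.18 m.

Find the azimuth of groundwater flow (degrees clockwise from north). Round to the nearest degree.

Three-point gradient (reference OW-A): Δ to OW-B = (25, -140, +0.06), Δ to OW-C = (-80, -40, -0.90).
∂h/∂x = +0.01052, ∂h/∂y = +0.001451 (det = -12200).
Flow direction (−∇h) has components (-0.01052 E, -0.001451 N).
Azimuth = atan2(E, N) = atan2(-0.01052, -0.001451) = 262.2° ≈ 262°.

262°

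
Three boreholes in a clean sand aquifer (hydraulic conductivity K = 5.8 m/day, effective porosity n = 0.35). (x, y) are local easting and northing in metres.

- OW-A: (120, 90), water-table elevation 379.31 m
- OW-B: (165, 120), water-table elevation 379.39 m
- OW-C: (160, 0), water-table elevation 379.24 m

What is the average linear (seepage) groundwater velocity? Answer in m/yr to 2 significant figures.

Differences from OW-A: to OW-B (Δx, Δy, Δh) = (45, 30, +0.08); to OW-C = (40, -90, -0.07).
Determinant of the coordinate differences = 45·(-90) − 40·30 = -5250.
∂h/∂x = [(+0.08)·(-90) − (-0.07)·30] / -5250 = +0.0009714
∂h/∂y = [45·(-0.07) − 40·(+0.08)] / -5250 = +0.001210
|∇h| = √(0.0009714² + 0.001210²) = 0.001552
Seepage velocity v = K·i/n = 5.8 × 0.001552 / 0.35 = 0.02572 m/day = 9.394 m/yr.

9.4 m/yr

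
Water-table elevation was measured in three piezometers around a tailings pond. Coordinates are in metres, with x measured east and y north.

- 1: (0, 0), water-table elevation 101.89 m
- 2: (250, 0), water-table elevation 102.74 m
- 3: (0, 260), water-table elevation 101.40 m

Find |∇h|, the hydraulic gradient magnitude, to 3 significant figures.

0.00389

∂h/∂x = (102.74 − 101.89) / (250 − 0) = +0.003400
∂h/∂y = (101.40 − 101.89) / (260 − 0) = -0.001885
|∇h| = √(0.003400² + -0.001885²) = 0.003888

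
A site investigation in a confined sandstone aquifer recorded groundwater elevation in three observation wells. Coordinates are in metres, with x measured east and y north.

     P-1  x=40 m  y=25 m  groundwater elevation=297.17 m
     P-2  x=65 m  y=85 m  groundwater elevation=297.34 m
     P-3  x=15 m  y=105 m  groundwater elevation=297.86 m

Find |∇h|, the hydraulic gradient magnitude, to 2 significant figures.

0.010

With h = a·x + b·y + c and P-1 as origin, the differences give:
  25·a + 60·b = +0.17
  (-25)·a + 80·b = +0.69
Eliminate b (×80 and ×60, subtract): 3500·a = -27.800 → a = ∂h/∂x = -0.007943
Back-substitute: b = ∂h/∂y = +0.006143.
|∇h| = √(-0.007943² + 0.006143²) = 0.01004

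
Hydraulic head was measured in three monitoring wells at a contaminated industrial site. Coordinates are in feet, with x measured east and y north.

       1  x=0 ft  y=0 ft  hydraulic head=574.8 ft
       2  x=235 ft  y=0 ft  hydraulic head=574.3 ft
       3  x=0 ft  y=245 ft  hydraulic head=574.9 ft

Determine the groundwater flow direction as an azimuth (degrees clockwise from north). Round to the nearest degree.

101°

∂h/∂x = (574.3 − 574.8) / (235 − 0) = -0.002128
∂h/∂y = (574.9 − 574.8) / (245 − 0) = +0.0004082
Flow direction (−∇h) has components (+0.002128 E, -0.0004082 N).
Azimuth = atan2(E, N) = atan2(+0.002128, -0.0004082) = 100.9° ≈ 101°.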